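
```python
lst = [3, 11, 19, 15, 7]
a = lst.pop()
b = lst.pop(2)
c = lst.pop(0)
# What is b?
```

After line 1: lst = [3, 11, 19, 15, 7]
After line 2 (pop() -> a = 7): lst = [3, 11, 19, 15]
After line 3 (pop(2) -> b = 19): lst = [3, 11, 15]
After line 4 (pop(0) -> c = 3): lst = [11, 15]

19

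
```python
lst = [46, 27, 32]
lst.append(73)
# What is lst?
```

[46, 27, 32, 73]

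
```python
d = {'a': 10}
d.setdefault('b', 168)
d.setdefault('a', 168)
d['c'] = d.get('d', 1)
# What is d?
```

After line 1: d = {'a': 10}
After line 2 (setdefault adds 'b'=168): d = {'a': 10, 'b': 168}
After line 3 (setdefault 'a' no-op, already exists): d = {'a': 10, 'b': 168}
After line 4 (get('d', 1) returns default since 'd' not in d): d = {'a': 10, 'b': 168, 'c': 1}

{'a': 10, 'b': 168, 'c': 1}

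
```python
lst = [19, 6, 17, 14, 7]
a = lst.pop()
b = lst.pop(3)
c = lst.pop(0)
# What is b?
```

After line 1: lst = [19, 6, 17, 14, 7]
After line 2 (pop() -> a = 7): lst = [19, 6, 17, 14]
After line 3 (pop(3) -> b = 14): lst = [19, 6, 17]
After line 4 (pop(0) -> c = 19): lst = [6, 17]

14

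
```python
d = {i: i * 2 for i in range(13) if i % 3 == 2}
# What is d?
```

{2: 4, 5: 10, 8: 16, 11: 22}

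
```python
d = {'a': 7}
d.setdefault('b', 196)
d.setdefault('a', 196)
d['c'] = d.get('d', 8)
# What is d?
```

After line 1: d = {'a': 7}
After line 2 (setdefault adds 'b'=196): d = {'a': 7, 'b': 196}
After line 3 (setdefault 'a' no-op, already exists): d = {'a': 7, 'b': 196}
After line 4 (get('d', 8) returns default since 'd' not in d): d = {'a': 7, 'b': 196, 'c': 8}

{'a': 7, 'b': 196, 'c': 8}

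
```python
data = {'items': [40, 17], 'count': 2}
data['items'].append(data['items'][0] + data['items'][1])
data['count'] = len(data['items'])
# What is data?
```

After line 1: data = {'items': [40, 17], 'count': 2}
After line 2 (append 40 + 17 = 57): data = {'items': [40, 17, 57], 'count': 2}
After line 3 (count = len(items) = 3): data = {'items': [40, 17, 57], 'count': 3}

{'items': [40, 17, 57], 'count': 3}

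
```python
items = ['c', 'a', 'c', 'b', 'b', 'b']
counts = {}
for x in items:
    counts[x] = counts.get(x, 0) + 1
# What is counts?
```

Initial: counts = {}, items = ['c', 'a', 'c', 'b', 'b', 'b']
See 'c': counts = {'c': 1}
See 'a': counts = {'c': 1, 'a': 1}
See 'c': counts = {'c': 2, 'a': 1}
See 'b': counts = {'c': 2, 'a': 1, 'b': 1}
See 'b': counts = {'c': 2, 'a': 1, 'b': 2}
See 'b': counts = {'c': 2, 'a': 1, 'b': 3}

{'c': 2, 'a': 1, 'b': 3}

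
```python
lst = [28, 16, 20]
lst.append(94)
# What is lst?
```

[28, 16, 20, 94]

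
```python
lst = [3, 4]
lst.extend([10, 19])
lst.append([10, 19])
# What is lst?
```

After line 1: lst = [3, 4]
After line 2 (extend unpacks [10, 19]): lst = [3, 4, 10, 19]
After line 3 (append adds [10, 19] as single element): lst = [3, 4, 10, 19, [10, 19]]

[3, 4, 10, 19, [10, 19]]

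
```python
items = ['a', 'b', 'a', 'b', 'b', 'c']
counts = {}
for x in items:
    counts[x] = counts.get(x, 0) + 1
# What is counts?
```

Initial: counts = {}, items = ['a', 'b', 'a', 'b', 'b', 'c']
See 'a': counts = {'a': 1}
See 'b': counts = {'a': 1, 'b': 1}
See 'a': counts = {'a': 2, 'b': 1}
See 'b': counts = {'a': 2, 'b': 2}
See 'b': counts = {'a': 2, 'b': 3}
See 'c': counts = {'a': 2, 'b': 3, 'c': 1}

{'a': 2, 'b': 3, 'c': 1}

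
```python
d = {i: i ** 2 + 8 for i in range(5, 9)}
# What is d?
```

{5: 33, 6: 44, 7: 57, 8: 72}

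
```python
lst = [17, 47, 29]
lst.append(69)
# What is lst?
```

[17, 47, 29, 69]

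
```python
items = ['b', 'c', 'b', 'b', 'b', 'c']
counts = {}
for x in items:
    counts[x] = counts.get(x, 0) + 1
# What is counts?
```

Initial: counts = {}, items = ['b', 'c', 'b', 'b', 'b', 'c']
See 'b': counts = {'b': 1}
See 'c': counts = {'b': 1, 'c': 1}
See 'b': counts = {'b': 2, 'c': 1}
See 'b': counts = {'b': 3, 'c': 1}
See 'b': counts = {'b': 4, 'c': 1}
See 'c': counts = {'b': 4, 'c': 2}

{'b': 4, 'c': 2}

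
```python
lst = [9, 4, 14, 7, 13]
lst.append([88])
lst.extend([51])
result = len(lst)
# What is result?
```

After line 1: lst = [9, 4, 14, 7, 13]
After line 2 (append adds [88] as single element): lst = [9, 4, 14, 7, 13, [88]]
After line 3 (extend unpacks [51], adds 51): lst = [9, 4, 14, 7, 13, [88], 51]
After line 4: result = len(lst) = 7

7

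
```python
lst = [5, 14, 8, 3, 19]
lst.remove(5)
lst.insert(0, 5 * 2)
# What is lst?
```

After line 1: lst = [5, 14, 8, 3, 19]
After line 2 (remove first 5): lst = [14, 8, 3, 19]
After line 3 (insert 10 at index 0): lst = [10, 14, 8, 3, 19]

[10, 14, 8, 3, 19]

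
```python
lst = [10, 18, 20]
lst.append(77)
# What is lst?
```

[10, 18, 20, 77]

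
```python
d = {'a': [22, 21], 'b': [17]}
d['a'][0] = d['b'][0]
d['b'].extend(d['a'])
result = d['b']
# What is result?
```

After line 1: d = {'a': [22, 21], 'b': [17]}
After line 2 (a[0] = b[0] = 17): d = {'a': [17, 21], 'b': [17]}
After line 3 (b.extend(a) appends [17, 21]): d = {'a': [17, 21], 'b': [17, 17, 21]}
After line 4: result = d['b'] = [17, 17, 21]

[17, 17, 21]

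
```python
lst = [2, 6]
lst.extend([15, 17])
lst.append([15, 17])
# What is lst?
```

After line 1: lst = [2, 6]
After line 2 (extend unpacks [15, 17]): lst = [2, 6, 15, 17]
After line 3 (append adds [15, 17] as single element): lst = [2, 6, 15, 17, [15, 17]]

[2, 6, 15, 17, [15, 17]]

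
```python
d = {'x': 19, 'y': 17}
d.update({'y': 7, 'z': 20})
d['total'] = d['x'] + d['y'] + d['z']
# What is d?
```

After line 1: d = {'x': 19, 'y': 17}
After line 2 (y overwritten, z added): d = {'x': 19, 'y': 7, 'z': 20}
After line 3 (total = 19 + 7 + 20 = 46): d = {'x': 19, 'y': 7, 'z': 20, 'total': 46}

{'x': 19, 'y': 7, 'z': 20, 'total': 46}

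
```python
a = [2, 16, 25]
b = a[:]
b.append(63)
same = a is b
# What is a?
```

After line 1: a = [2, 16, 25]
After line 2 (b = a[:] is a shallow copy, new object): a = [2, 16, 25], b = [2, 16, 25]
After line 3 (append only mutates b): a = [2, 16, 25], b = [2, 16, 25, 63]
After line 4 (same = a is b; different objects -> False): same = False

[2, 16, 25]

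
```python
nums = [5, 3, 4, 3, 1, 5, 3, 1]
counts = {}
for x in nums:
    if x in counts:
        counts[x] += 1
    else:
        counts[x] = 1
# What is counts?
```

Initial: counts = {}, nums = [5, 3, 4, 3, 1, 5, 3, 1]
See 5: counts = {5: 1}
See 3: counts = {5: 1, 3: 1}
See 4: counts = {5: 1, 3: 1, 4: 1}
See 3: counts = {5: 1, 3: 2, 4: 1}
See 1: counts = {5: 1, 3: 2, 4: 1, 1: 1}
See 5: counts = {5: 2, 3: 2, 4: 1, 1: 1}
See 3: counts = {5: 2, 3: 3, 4: 1, 1: 1}
See 1: counts = {5: 2, 3: 3, 4: 1, 1: 2}

{5: 2, 3: 3, 4: 1, 1: 2}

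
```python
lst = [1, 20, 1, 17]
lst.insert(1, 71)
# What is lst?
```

[1, 71, 20, 1, 17]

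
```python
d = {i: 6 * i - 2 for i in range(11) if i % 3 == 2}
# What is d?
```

{2: 10, 5: 28, 8: 46}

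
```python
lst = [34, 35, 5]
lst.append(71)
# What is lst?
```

[34, 35, 5, 71]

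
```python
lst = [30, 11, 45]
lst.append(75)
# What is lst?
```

[30, 11, 45, 75]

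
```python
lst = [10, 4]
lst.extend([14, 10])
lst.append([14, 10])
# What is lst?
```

After line 1: lst = [10, 4]
After line 2 (extend unpacks [14, 10]): lst = [10, 4, 14, 10]
After line 3 (append adds [14, 10] as single element): lst = [10, 4, 14, 10, [14, 10]]

[10, 4, 14, 10, [14, 10]]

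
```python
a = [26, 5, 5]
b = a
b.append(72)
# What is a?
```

After line 1: a = [26, 5, 5]
After line 2 (b = a is an alias, same object): a = [26, 5, 5], b = [26, 5, 5]
After line 3 (b.append mutates the shared list): a = [26, 5, 5, 72], b = [26, 5, 5, 72]

[26, 5, 5, 72]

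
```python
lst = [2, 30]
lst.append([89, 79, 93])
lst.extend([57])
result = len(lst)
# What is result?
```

After line 1: lst = [2, 30]
After line 2 (append adds [89, 79, 93] as single element): lst = [2, 30, [89, 79, 93]]
After line 3 (extend unpacks [57], adds 57): lst = [2, 30, [89, 79, 93], 57]
After line 4: result = len(lst) = 4

4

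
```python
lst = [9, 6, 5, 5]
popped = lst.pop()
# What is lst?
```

[9, 6, 5]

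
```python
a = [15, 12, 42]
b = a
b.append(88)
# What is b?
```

After line 1: a = [15, 12, 42]
After line 2 (b = a is an alias, same object): a = [15, 12, 42], b = [15, 12, 42]
After line 3 (b.append mutates the shared list): a = [15, 12, 42, 88], b = [15, 12, 42, 88]

[15, 12, 42, 88]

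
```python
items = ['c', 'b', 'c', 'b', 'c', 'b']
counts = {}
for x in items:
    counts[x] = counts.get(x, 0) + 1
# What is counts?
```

Initial: counts = {}, items = ['c', 'b', 'c', 'b', 'c', 'b']
See 'c': counts = {'c': 1}
See 'b': counts = {'c': 1, 'b': 1}
See 'c': counts = {'c': 2, 'b': 1}
See 'b': counts = {'c': 2, 'b': 2}
See 'c': counts = {'c': 3, 'b': 2}
See 'b': counts = {'c': 3, 'b': 3}

{'c': 3, 'b': 3}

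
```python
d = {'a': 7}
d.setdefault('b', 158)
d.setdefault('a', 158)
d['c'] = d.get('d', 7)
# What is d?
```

After line 1: d = {'a': 7}
After line 2 (setdefault adds 'b'=158): d = {'a': 7, 'b': 158}
After line 3 (setdefault 'a' no-op, already exists): d = {'a': 7, 'b': 158}
After line 4 (get('d', 7) returns default since 'd' not in d): d = {'a': 7, 'b': 158, 'c': 7}

{'a': 7, 'b': 158, 'c': 7}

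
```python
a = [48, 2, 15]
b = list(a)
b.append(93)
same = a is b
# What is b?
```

After line 1: a = [48, 2, 15]
After line 2 (b = list(a) is a shallow copy, new object): a = [48, 2, 15], b = [48, 2, 15]
After line 3 (append only mutates b): a = [48, 2, 15], b = [48, 2, 15, 93]
After line 4 (same = a is b; different objects -> False): same = False

[48, 2, 15, 93]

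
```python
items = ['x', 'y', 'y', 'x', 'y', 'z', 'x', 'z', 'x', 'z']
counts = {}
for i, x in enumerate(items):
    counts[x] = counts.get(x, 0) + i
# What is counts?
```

Initial: counts = {}, items = ['x', 'y', 'y', 'x', 'y', 'z', 'x', 'z', 'x', 'z']
i=0, x='x': counts = {'x': 0}
i=1, x='y': counts = {'x': 0, 'y': 1}
i=2, x='y': counts = {'x': 0, 'y': 3}
i=3, x='x': counts = {'x': 3, 'y': 3}
i=4, x='y': counts = {'x': 3, 'y': 7}
i=5, x='z': counts = {'x': 3, 'y': 7, 'z': 5}
i=6, x='x': counts = {'x': 9, 'y': 7, 'z': 5}
i=7, x='z': counts = {'x': 9, 'y': 7, 'z': 12}
i=8, x='x': counts = {'x': 17, 'y': 7, 'z': 12}
i=9, x='z': counts = {'x': 17, 'y': 7, 'z': 21}

{'x': 17, 'y': 7, 'z': 21}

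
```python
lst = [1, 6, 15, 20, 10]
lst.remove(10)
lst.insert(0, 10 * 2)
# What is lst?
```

After line 1: lst = [1, 6, 15, 20, 10]
After line 2 (remove first 10): lst = [1, 6, 15, 20]
After line 3 (insert 20 at index 0): lst = [20, 1, 6, 15, 20]

[20, 1, 6, 15, 20]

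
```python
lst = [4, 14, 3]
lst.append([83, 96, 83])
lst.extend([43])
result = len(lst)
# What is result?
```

After line 1: lst = [4, 14, 3]
After line 2 (append adds [83, 96, 83] as single element): lst = [4, 14, 3, [83, 96, 83]]
After line 3 (extend unpacks [43], adds 43): lst = [4, 14, 3, [83, 96, 83], 43]
After line 4: result = len(lst) = 5

5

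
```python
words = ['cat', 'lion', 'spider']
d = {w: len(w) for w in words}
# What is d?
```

{'cat': 3, 'lion': 4, 'spider': 6}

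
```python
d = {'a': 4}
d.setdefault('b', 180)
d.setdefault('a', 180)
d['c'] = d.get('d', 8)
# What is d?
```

After line 1: d = {'a': 4}
After line 2 (setdefault adds 'b'=180): d = {'a': 4, 'b': 180}
After line 3 (setdefault 'a' no-op, already exists): d = {'a': 4, 'b': 180}
After line 4 (get('d', 8) returns default since 'd' not in d): d = {'a': 4, 'b': 180, 'c': 8}

{'a': 4, 'b': 180, 'c': 8}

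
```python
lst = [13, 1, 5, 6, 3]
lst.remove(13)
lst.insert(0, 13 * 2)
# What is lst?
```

After line 1: lst = [13, 1, 5, 6, 3]
After line 2 (remove first 13): lst = [1, 5, 6, 3]
After line 3 (insert 26 at index 0): lst = [26, 1, 5, 6, 3]

[26, 1, 5, 6, 3]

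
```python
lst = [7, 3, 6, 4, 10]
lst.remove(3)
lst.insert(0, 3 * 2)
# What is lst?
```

After line 1: lst = [7, 3, 6, 4, 10]
After line 2 (remove first 3): lst = [7, 6, 4, 10]
After line 3 (insert 6 at index 0): lst = [6, 7, 6, 4, 10]

[6, 7, 6, 4, 10]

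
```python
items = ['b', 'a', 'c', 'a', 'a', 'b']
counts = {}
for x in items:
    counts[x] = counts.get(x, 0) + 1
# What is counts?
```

Initial: counts = {}, items = ['b', 'a', 'c', 'a', 'a', 'b']
See 'b': counts = {'b': 1}
See 'a': counts = {'b': 1, 'a': 1}
See 'c': counts = {'b': 1, 'a': 1, 'c': 1}
See 'a': counts = {'b': 1, 'a': 2, 'c': 1}
See 'a': counts = {'b': 1, 'a': 3, 'c': 1}
See 'b': counts = {'b': 2, 'a': 3, 'c': 1}

{'b': 2, 'a': 3, 'c': 1}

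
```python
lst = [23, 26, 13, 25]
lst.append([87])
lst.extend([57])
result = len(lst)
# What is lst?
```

After line 1: lst = [23, 26, 13, 25]
After line 2 (append adds [87] as single element): lst = [23, 26, 13, 25, [87]]
After line 3 (extend unpacks [57], adds 57): lst = [23, 26, 13, 25, [87], 57]
After line 4: result = len(lst) = 6

[23, 26, 13, 25, [87], 57]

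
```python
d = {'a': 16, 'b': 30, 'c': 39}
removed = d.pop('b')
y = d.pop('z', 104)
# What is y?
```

After line 1: d = {'a': 16, 'b': 30, 'c': 39}
After line 2 (pop 'b' returns 30): d = {'a': 16, 'c': 39}, removed = 30
After line 3 (pop 'z' missing, returns default 104): d = {'a': 16, 'c': 39}, y = 104

104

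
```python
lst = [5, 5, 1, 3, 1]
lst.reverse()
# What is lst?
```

[1, 3, 1, 5, 5]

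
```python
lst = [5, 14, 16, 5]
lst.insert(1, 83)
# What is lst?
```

[5, 83, 14, 16, 5]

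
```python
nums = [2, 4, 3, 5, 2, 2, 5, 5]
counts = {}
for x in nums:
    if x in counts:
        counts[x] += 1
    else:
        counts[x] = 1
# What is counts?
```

Initial: counts = {}, nums = [2, 4, 3, 5, 2, 2, 5, 5]
See 2: counts = {2: 1}
See 4: counts = {2: 1, 4: 1}
See 3: counts = {2: 1, 4: 1, 3: 1}
See 5: counts = {2: 1, 4: 1, 3: 1, 5: 1}
See 2: counts = {2: 2, 4: 1, 3: 1, 5: 1}
See 2: counts = {2: 3, 4: 1, 3: 1, 5: 1}
See 5: counts = {2: 3, 4: 1, 3: 1, 5: 2}
See 5: counts = {2: 3, 4: 1, 3: 1, 5: 3}

{2: 3, 4: 1, 3: 1, 5: 3}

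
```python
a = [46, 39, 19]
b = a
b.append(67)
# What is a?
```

After line 1: a = [46, 39, 19]
After line 2 (b = a is an alias, same object): a = [46, 39, 19], b = [46, 39, 19]
After line 3 (b.append mutates the shared list): a = [46, 39, 19, 67], b = [46, 39, 19, 67]

[46, 39, 19, 67]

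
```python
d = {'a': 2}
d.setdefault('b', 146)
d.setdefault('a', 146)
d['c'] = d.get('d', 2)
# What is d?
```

After line 1: d = {'a': 2}
After line 2 (setdefault adds 'b'=146): d = {'a': 2, 'b': 146}
After line 3 (setdefault 'a' no-op, already exists): d = {'a': 2, 'b': 146}
After line 4 (get('d', 2) returns default since 'd' not in d): d = {'a': 2, 'b': 146, 'c': 2}

{'a': 2, 'b': 146, 'c': 2}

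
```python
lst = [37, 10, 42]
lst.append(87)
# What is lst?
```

[37, 10, 42, 87]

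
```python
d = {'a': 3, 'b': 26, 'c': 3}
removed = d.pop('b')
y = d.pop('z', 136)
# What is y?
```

After line 1: d = {'a': 3, 'b': 26, 'c': 3}
After line 2 (pop 'b' returns 26): d = {'a': 3, 'c': 3}, removed = 26
After line 3 (pop 'z' missing, returns default 136): d = {'a': 3, 'c': 3}, y = 136

136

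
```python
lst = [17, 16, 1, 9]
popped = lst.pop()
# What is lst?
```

[17, 16, 1]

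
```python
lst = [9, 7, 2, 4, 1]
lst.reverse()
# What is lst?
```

[1, 4, 2, 7, 9]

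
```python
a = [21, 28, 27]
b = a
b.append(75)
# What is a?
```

After line 1: a = [21, 28, 27]
After line 2 (b = a is an alias, same object): a = [21, 28, 27], b = [21, 28, 27]
After line 3 (b.append mutates the shared list): a = [21, 28, 27, 75], b = [21, 28, 27, 75]

[21, 28, 27, 75]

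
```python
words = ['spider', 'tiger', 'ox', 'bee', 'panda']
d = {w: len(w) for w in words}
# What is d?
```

{'spider': 6, 'tiger': 5, 'ox': 2, 'bee': 3, 'panda': 5}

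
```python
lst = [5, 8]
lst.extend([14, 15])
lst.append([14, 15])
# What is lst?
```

After line 1: lst = [5, 8]
After line 2 (extend unpacks [14, 15]): lst = [5, 8, 14, 15]
After line 3 (append adds [14, 15] as single element): lst = [5, 8, 14, 15, [14, 15]]

[5, 8, 14, 15, [14, 15]]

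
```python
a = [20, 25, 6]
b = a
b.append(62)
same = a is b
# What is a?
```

After line 1: a = [20, 25, 6]
After line 2 (b = a is an alias, same object): a = [20, 25, 6], b = [20, 25, 6]
After line 3 (b.append mutates the shared list): a = [20, 25, 6, 62], b = [20, 25, 6, 62]
After line 4 (same = a is b; same object -> True): same = True

[20, 25, 6, 62]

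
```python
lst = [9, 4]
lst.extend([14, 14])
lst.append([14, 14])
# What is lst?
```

After line 1: lst = [9, 4]
After line 2 (extend unpacks [14, 14]): lst = [9, 4, 14, 14]
After line 3 (append adds [14, 14] as single element): lst = [9, 4, 14, 14, [14, 14]]

[9, 4, 14, 14, [14, 14]]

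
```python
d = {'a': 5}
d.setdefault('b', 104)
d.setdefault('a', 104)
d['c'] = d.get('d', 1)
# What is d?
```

After line 1: d = {'a': 5}
After line 2 (setdefault adds 'b'=104): d = {'a': 5, 'b': 104}
After line 3 (setdefault 'a' no-op, already exists): d = {'a': 5, 'b': 104}
After line 4 (get('d', 1) returns default since 'd' not in d): d = {'a': 5, 'b': 104, 'c': 1}

{'a': 5, 'b': 104, 'c': 1}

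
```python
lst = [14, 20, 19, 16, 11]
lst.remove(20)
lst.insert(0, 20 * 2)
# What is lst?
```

After line 1: lst = [14, 20, 19, 16, 11]
After line 2 (remove first 20): lst = [14, 19, 16, 11]
After line 3 (insert 40 at index 0): lst = [40, 14, 19, 16, 11]

[40, 14, 19, 16, 11]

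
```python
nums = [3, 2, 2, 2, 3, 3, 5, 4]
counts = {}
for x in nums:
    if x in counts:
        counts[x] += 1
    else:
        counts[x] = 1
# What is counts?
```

Initial: counts = {}, nums = [3, 2, 2, 2, 3, 3, 5, 4]
See 3: counts = {3: 1}
See 2: counts = {3: 1, 2: 1}
See 2: counts = {3: 1, 2: 2}
See 2: counts = {3: 1, 2: 3}
See 3: counts = {3: 2, 2: 3}
See 3: counts = {3: 3, 2: 3}
See 5: counts = {3: 3, 2: 3, 5: 1}
See 4: counts = {3: 3, 2: 3, 5: 1, 4: 1}

{3: 3, 2: 3, 5: 1, 4: 1}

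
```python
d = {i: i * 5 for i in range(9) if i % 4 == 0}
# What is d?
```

{0: 0, 4: 20, 8: 40}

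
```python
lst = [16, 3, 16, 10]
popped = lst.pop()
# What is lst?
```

[16, 3, 16]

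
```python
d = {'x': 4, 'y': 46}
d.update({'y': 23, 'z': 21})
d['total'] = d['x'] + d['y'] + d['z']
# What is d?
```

After line 1: d = {'x': 4, 'y': 46}
After line 2 (y overwritten, z added): d = {'x': 4, 'y': 23, 'z': 21}
After line 3 (total = 4 + 23 + 21 = 48): d = {'x': 4, 'y': 23, 'z': 21, 'total': 48}

{'x': 4, 'y': 23, 'z': 21, 'total': 48}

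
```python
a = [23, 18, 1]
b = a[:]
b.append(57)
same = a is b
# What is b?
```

After line 1: a = [23, 18, 1]
After line 2 (b = a[:] is a shallow copy, new object): a = [23, 18, 1], b = [23, 18, 1]
After line 3 (append only mutates b): a = [23, 18, 1], b = [23, 18, 1, 57]
After line 4 (same = a is b; different objects -> False): same = False

[23, 18, 1, 57]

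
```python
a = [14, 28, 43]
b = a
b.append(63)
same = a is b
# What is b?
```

After line 1: a = [14, 28, 43]
After line 2 (b = a is an alias, same object): a = [14, 28, 43], b = [14, 28, 43]
After line 3 (b.append mutates the shared list): a = [14, 28, 43, 63], b = [14, 28, 43, 63]
After line 4 (same = a is b; same object -> True): same = True

[14, 28, 43, 63]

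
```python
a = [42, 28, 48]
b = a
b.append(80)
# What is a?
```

After line 1: a = [42, 28, 48]
After line 2 (b = a is an alias, same object): a = [42, 28, 48], b = [42, 28, 48]
After line 3 (b.append mutates the shared list): a = [42, 28, 48, 80], b = [42, 28, 48, 80]

[42, 28, 48, 80]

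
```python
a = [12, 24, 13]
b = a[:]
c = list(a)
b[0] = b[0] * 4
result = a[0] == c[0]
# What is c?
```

After line 1: a = [12, 24, 13]
After line 2 (b = a[:], copy): a = [12, 24, 13], b = [12, 24, 13]
After line 3 (c = list(a) is a copy, new object): c = [12, 24, 13]
After line 4 (b[0] = 12 * 4 = 48; only b mutates (copy)): a = [12, 24, 13], b = [48, 24, 13], c = [12, 24, 13]
After line 5 (a[0] = 12, c[0] = 12; result = True)

[12, 24, 13]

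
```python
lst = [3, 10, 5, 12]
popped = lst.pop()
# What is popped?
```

12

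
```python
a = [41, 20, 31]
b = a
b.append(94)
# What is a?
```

After line 1: a = [41, 20, 31]
After line 2 (b = a is an alias, same object): a = [41, 20, 31], b = [41, 20, 31]
After line 3 (b.append mutates the shared list): a = [41, 20, 31, 94], b = [41, 20, 31, 94]

[41, 20, 31, 94]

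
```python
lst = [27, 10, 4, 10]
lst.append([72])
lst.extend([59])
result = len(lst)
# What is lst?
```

After line 1: lst = [27, 10, 4, 10]
After line 2 (append adds [72] as single element): lst = [27, 10, 4, 10, [72]]
After line 3 (extend unpacks [59], adds 59): lst = [27, 10, 4, 10, [72], 59]
After line 4: result = len(lst) = 6

[27, 10, 4, 10, [72], 59]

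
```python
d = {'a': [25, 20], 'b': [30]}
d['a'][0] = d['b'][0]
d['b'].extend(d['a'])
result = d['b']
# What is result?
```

After line 1: d = {'a': [25, 20], 'b': [30]}
After line 2 (a[0] = b[0] = 30): d = {'a': [30, 20], 'b': [30]}
After line 3 (b.extend(a) appends [30, 20]): d = {'a': [30, 20], 'b': [30, 30, 20]}
After line 4: result = d['b'] = [30, 30, 20]

[30, 30, 20]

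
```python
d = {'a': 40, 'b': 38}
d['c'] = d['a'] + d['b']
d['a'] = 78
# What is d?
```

After line 1: d = {'a': 40, 'b': 38}
After line 2 (d['c'] = 40 + 38): d = {'a': 40, 'b': 38, 'c': 78}
After line 3: d = {'a': 78, 'b': 38, 'c': 78}

{'a': 78, 'b': 38, 'c': 78}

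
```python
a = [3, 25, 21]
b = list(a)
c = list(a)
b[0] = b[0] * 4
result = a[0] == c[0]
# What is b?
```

After line 1: a = [3, 25, 21]
After line 2 (b = list(a), copy): a = [3, 25, 21], b = [3, 25, 21]
After line 3 (c = list(a) is a copy, new object): c = [3, 25, 21]
After line 4 (b[0] = 3 * 4 = 12; only b mutates (copy)): a = [3, 25, 21], b = [12, 25, 21], c = [3, 25, 21]
After line 5 (a[0] = 3, c[0] = 3; result = True)

[12, 25, 21]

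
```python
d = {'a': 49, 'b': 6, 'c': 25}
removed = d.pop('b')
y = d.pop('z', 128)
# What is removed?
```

After line 1: d = {'a': 49, 'b': 6, 'c': 25}
After line 2 (pop 'b' returns 6): d = {'a': 49, 'c': 25}, removed = 6
After line 3 (pop 'z' missing, returns default 128): d = {'a': 49, 'c': 25}, y = 128

6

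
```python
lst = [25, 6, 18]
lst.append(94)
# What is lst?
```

[25, 6, 18, 94]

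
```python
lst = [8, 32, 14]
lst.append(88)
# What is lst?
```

[8, 32, 14, 88]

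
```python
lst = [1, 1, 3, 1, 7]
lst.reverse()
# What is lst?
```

[7, 1, 3, 1, 1]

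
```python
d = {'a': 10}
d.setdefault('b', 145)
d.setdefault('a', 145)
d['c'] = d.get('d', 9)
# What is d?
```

After line 1: d = {'a': 10}
After line 2 (setdefault adds 'b'=145): d = {'a': 10, 'b': 145}
After line 3 (setdefault 'a' no-op, already exists): d = {'a': 10, 'b': 145}
After line 4 (get('d', 9) returns default since 'd' not in d): d = {'a': 10, 'b': 145, 'c': 9}

{'a': 10, 'b': 145, 'c': 9}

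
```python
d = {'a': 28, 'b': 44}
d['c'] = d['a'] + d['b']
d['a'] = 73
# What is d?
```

After line 1: d = {'a': 28, 'b': 44}
After line 2 (d['c'] = 28 + 44): d = {'a': 28, 'b': 44, 'c': 72}
After line 3: d = {'a': 73, 'b': 44, 'c': 72}

{'a': 73, 'b': 44, 'c': 72}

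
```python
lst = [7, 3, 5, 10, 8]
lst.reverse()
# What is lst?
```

[8, 10, 5, 3, 7]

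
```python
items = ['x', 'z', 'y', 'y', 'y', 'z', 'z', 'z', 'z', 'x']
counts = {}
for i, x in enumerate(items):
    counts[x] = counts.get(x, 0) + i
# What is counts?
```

Initial: counts = {}, items = ['x', 'z', 'y', 'y', 'y', 'z', 'z', 'z', 'z', 'x']
i=0, x='x': counts = {'x': 0}
i=1, x='z': counts = {'x': 0, 'z': 1}
i=2, x='y': counts = {'x': 0, 'z': 1, 'y': 2}
i=3, x='y': counts = {'x': 0, 'z': 1, 'y': 5}
i=4, x='y': counts = {'x': 0, 'z': 1, 'y': 9}
i=5, x='z': counts = {'x': 0, 'z': 6, 'y': 9}
i=6, x='z': counts = {'x': 0, 'z': 12, 'y': 9}
i=7, x='z': counts = {'x': 0, 'z': 19, 'y': 9}
i=8, x='z': counts = {'x': 0, 'z': 27, 'y': 9}
i=9, x='x': counts = {'x': 9, 'z': 27, 'y': 9}

{'x': 9, 'z': 27, 'y': 9}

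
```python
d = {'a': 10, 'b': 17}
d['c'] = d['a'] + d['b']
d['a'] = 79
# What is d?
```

After line 1: d = {'a': 10, 'b': 17}
After line 2 (d['c'] = 10 + 17): d = {'a': 10, 'b': 17, 'c': 27}
After line 3: d = {'a': 79, 'b': 17, 'c': 27}

{'a': 79, 'b': 17, 'c': 27}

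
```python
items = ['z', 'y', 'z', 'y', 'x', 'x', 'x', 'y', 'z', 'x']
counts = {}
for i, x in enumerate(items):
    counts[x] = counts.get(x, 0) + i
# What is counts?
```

Initial: counts = {}, items = ['z', 'y', 'z', 'y', 'x', 'x', 'x', 'y', 'z', 'x']
i=0, x='z': counts = {'z': 0}
i=1, x='y': counts = {'z': 0, 'y': 1}
i=2, x='z': counts = {'z': 2, 'y': 1}
i=3, x='y': counts = {'z': 2, 'y': 4}
i=4, x='x': counts = {'z': 2, 'y': 4, 'x': 4}
i=5, x='x': counts = {'z': 2, 'y': 4, 'x': 9}
i=6, x='x': counts = {'z': 2, 'y': 4, 'x': 15}
i=7, x='y': counts = {'z': 2, 'y': 11, 'x': 15}
i=8, x='z': counts = {'z': 10, 'y': 11, 'x': 15}
i=9, x='x': counts = {'z': 10, 'y': 11, 'x': 24}

{'z': 10, 'y': 11, 'x': 24}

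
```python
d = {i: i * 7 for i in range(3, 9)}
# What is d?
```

{3: 21, 4: 28, 5: 35, 6: 42, 7: 49, 8: 56}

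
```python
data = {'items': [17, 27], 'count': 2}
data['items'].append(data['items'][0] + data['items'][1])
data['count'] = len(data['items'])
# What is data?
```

After line 1: data = {'items': [17, 27], 'count': 2}
After line 2 (append 17 + 27 = 44): data = {'items': [17, 27, 44], 'count': 2}
After line 3 (count = len(items) = 3): data = {'items': [17, 27, 44], 'count': 3}

{'items': [17, 27, 44], 'count': 3}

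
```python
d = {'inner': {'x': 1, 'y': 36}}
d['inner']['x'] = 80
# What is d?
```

After line 1: d = {'inner': {'x': 1, 'y': 36}}
After line 2 (inner x overwritten): d = {'inner': {'x': 80, 'y': 36}}

{'inner': {'x': 80, 'y': 36}}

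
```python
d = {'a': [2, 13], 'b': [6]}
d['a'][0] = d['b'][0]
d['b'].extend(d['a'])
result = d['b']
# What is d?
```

After line 1: d = {'a': [2, 13], 'b': [6]}
After line 2 (a[0] = b[0] = 6): d = {'a': [6, 13], 'b': [6]}
After line 3 (b.extend(a) appends [6, 13]): d = {'a': [6, 13], 'b': [6, 6, 13]}
After line 4: result = d['b'] = [6, 6, 13]

{'a': [6, 13], 'b': [6, 6, 13]}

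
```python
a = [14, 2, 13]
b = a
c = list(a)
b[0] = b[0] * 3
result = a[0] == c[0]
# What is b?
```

After line 1: a = [14, 2, 13]
After line 2 (b = a, alias): a = [14, 2, 13], b = [14, 2, 13]
After line 3 (c = list(a) is a copy, new object): c = [14, 2, 13]
After line 4 (b[0] = 14 * 3 = 42; mutates shared a/b): a = b = [42, 2, 13], c = [14, 2, 13]
After line 5 (a[0] = 42, c[0] = 14; result = False)

[42, 2, 13]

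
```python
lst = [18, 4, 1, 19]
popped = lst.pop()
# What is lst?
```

[18, 4, 1]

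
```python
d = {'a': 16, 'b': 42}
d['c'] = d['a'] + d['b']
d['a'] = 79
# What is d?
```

After line 1: d = {'a': 16, 'b': 42}
After line 2 (d['c'] = 16 + 42): d = {'a': 16, 'b': 42, 'c': 58}
After line 3: d = {'a': 79, 'b': 42, 'c': 58}

{'a': 79, 'b': 42, 'c': 58}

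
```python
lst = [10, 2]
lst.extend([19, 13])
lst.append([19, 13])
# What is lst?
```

After line 1: lst = [10, 2]
After line 2 (extend unpacks [19, 13]): lst = [10, 2, 19, 13]
After line 3 (append adds [19, 13] as single element): lst = [10, 2, 19, 13, [19, 13]]

[10, 2, 19, 13, [19, 13]]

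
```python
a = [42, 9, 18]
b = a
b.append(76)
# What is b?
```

After line 1: a = [42, 9, 18]
After line 2 (b = a is an alias, same object): a = [42, 9, 18], b = [42, 9, 18]
After line 3 (b.append mutates the shared list): a = [42, 9, 18, 76], b = [42, 9, 18, 76]

[42, 9, 18, 76]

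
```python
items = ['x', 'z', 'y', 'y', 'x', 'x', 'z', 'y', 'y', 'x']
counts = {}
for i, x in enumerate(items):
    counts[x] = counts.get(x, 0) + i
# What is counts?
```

Initial: counts = {}, items = ['x', 'z', 'y', 'y', 'x', 'x', 'z', 'y', 'y', 'x']
i=0, x='x': counts = {'x': 0}
i=1, x='z': counts = {'x': 0, 'z': 1}
i=2, x='y': counts = {'x': 0, 'z': 1, 'y': 2}
i=3, x='y': counts = {'x': 0, 'z': 1, 'y': 5}
i=4, x='x': counts = {'x': 4, 'z': 1, 'y': 5}
i=5, x='x': counts = {'x': 9, 'z': 1, 'y': 5}
i=6, x='z': counts = {'x': 9, 'z': 7, 'y': 5}
i=7, x='y': counts = {'x': 9, 'z': 7, 'y': 12}
i=8, x='y': counts = {'x': 9, 'z': 7, 'y': 20}
i=9, x='x': counts = {'x': 18, 'z': 7, 'y': 20}

{'x': 18, 'z': 7, 'y': 20}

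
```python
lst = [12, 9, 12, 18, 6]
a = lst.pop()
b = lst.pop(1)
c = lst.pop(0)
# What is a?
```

After line 1: lst = [12, 9, 12, 18, 6]
After line 2 (pop() -> a = 6): lst = [12, 9, 12, 18]
After line 3 (pop(1) -> b = 9): lst = [12, 12, 18]
After line 4 (pop(0) -> c = 12): lst = [12, 18]

6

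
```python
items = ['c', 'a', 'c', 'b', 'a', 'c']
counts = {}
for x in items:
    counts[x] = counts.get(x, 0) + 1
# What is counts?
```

Initial: counts = {}, items = ['c', 'a', 'c', 'b', 'a', 'c']
See 'c': counts = {'c': 1}
See 'a': counts = {'c': 1, 'a': 1}
See 'c': counts = {'c': 2, 'a': 1}
See 'b': counts = {'c': 2, 'a': 1, 'b': 1}
See 'a': counts = {'c': 2, 'a': 2, 'b': 1}
See 'c': counts = {'c': 3, 'a': 2, 'b': 1}

{'c': 3, 'a': 2, 'b': 1}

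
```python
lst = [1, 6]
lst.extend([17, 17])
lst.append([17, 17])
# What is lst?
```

After line 1: lst = [1, 6]
After line 2 (extend unpacks [17, 17]): lst = [1, 6, 17, 17]
After line 3 (append adds [17, 17] as single element): lst = [1, 6, 17, 17, [17, 17]]

[1, 6, 17, 17, [17, 17]]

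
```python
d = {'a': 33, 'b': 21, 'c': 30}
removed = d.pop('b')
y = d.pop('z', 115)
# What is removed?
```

After line 1: d = {'a': 33, 'b': 21, 'c': 30}
After line 2 (pop 'b' returns 21): d = {'a': 33, 'c': 30}, removed = 21
After line 3 (pop 'z' missing, returns default 115): d = {'a': 33, 'c': 30}, y = 115

21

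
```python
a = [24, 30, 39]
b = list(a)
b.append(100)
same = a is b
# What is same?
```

After line 1: a = [24, 30, 39]
After line 2 (b = list(a) is a shallow copy, new object): a = [24, 30, 39], b = [24, 30, 39]
After line 3 (append only mutates b): a = [24, 30, 39], b = [24, 30, 39, 100]
After line 4 (same = a is b; different objects -> False): same = False

False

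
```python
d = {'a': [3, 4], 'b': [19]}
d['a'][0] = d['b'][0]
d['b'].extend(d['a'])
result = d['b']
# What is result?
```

After line 1: d = {'a': [3, 4], 'b': [19]}
After line 2 (a[0] = b[0] = 19): d = {'a': [19, 4], 'b': [19]}
After line 3 (b.extend(a) appends [19, 4]): d = {'a': [19, 4], 'b': [19, 19, 4]}
After line 4: result = d['b'] = [19, 19, 4]

[19, 19, 4]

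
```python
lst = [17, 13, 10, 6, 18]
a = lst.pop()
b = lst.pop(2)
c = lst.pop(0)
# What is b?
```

After line 1: lst = [17, 13, 10, 6, 18]
After line 2 (pop() -> a = 18): lst = [17, 13, 10, 6]
After line 3 (pop(2) -> b = 10): lst = [17, 13, 6]
After line 4 (pop(0) -> c = 17): lst = [13, 6]

10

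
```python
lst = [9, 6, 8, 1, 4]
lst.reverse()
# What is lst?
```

[4, 1, 8, 6, 9]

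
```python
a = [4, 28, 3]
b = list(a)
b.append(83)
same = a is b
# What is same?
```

After line 1: a = [4, 28, 3]
After line 2 (b = list(a) is a shallow copy, new object): a = [4, 28, 3], b = [4, 28, 3]
After line 3 (append only mutates b): a = [4, 28, 3], b = [4, 28, 3, 83]
After line 4 (same = a is b; different objects -> False): same = False

False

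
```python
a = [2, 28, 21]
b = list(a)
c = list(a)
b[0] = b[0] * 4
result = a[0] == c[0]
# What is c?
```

After line 1: a = [2, 28, 21]
After line 2 (b = list(a), copy): a = [2, 28, 21], b = [2, 28, 21]
After line 3 (c = list(a) is a copy, new object): c = [2, 28, 21]
After line 4 (b[0] = 2 * 4 = 8; only b mutates (copy)): a = [2, 28, 21], b = [8, 28, 21], c = [2, 28, 21]
After line 5 (a[0] = 2, c[0] = 2; result = True)

[2, 28, 21]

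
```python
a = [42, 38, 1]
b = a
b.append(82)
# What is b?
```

After line 1: a = [42, 38, 1]
After line 2 (b = a is an alias, same object): a = [42, 38, 1], b = [42, 38, 1]
After line 3 (b.append mutates the shared list): a = [42, 38, 1, 82], b = [42, 38, 1, 82]

[42, 38, 1, 82]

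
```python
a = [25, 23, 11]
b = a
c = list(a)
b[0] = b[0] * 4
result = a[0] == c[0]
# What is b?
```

After line 1: a = [25, 23, 11]
After line 2 (b = a, alias): a = [25, 23, 11], b = [25, 23, 11]
After line 3 (c = list(a) is a copy, new object): c = [25, 23, 11]
After line 4 (b[0] = 25 * 4 = 100; mutates shared a/b): a = b = [100, 23, 11], c = [25, 23, 11]
After line 5 (a[0] = 100, c[0] = 25; result = False)

[100, 23, 11]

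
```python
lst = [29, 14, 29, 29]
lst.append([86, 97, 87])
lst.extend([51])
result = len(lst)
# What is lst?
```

After line 1: lst = [29, 14, 29, 29]
After line 2 (append adds [86, 97, 87] as single element): lst = [29, 14, 29, 29, [86, 97, 87]]
After line 3 (extend unpacks [51], adds 51): lst = [29, 14, 29, 29, [86, 97, 87], 51]
After line 4: result = len(lst) = 6

[29, 14, 29, 29, [86, 97, 87], 51]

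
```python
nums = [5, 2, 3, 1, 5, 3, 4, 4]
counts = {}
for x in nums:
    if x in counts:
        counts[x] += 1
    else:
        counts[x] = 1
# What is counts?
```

Initial: counts = {}, nums = [5, 2, 3, 1, 5, 3, 4, 4]
See 5: counts = {5: 1}
See 2: counts = {5: 1, 2: 1}
See 3: counts = {5: 1, 2: 1, 3: 1}
See 1: counts = {5: 1, 2: 1, 3: 1, 1: 1}
See 5: counts = {5: 2, 2: 1, 3: 1, 1: 1}
See 3: counts = {5: 2, 2: 1, 3: 2, 1: 1}
See 4: counts = {5: 2, 2: 1, 3: 2, 1: 1, 4: 1}
See 4: counts = {5: 2, 2: 1, 3: 2, 1: 1, 4: 2}

{5: 2, 2: 1, 3: 2, 1: 1, 4: 2}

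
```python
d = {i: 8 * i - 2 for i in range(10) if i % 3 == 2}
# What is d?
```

{2: 14, 5: 38, 8: 62}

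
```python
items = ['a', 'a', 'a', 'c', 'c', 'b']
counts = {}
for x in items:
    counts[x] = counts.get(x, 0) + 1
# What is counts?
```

Initial: counts = {}, items = ['a', 'a', 'a', 'c', 'c', 'b']
See 'a': counts = {'a': 1}
See 'a': counts = {'a': 2}
See 'a': counts = {'a': 3}
See 'c': counts = {'a': 3, 'c': 1}
See 'c': counts = {'a': 3, 'c': 2}
See 'b': counts = {'a': 3, 'c': 2, 'b': 1}

{'a': 3, 'c': 2, 'b': 1}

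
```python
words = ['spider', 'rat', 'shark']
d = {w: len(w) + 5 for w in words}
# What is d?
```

{'spider': 11, 'rat': 8, 'shark': 10}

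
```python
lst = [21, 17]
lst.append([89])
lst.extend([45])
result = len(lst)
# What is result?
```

After line 1: lst = [21, 17]
After line 2 (append adds [89] as single element): lst = [21, 17, [89]]
After line 3 (extend unpacks [45], adds 45): lst = [21, 17, [89], 45]
After line 4: result = len(lst) = 4

4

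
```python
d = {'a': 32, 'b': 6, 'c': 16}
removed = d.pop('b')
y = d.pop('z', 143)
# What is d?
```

After line 1: d = {'a': 32, 'b': 6, 'c': 16}
After line 2 (pop 'b' returns 6): d = {'a': 32, 'c': 16}, removed = 6
After line 3 (pop 'z' missing, returns default 143): d = {'a': 32, 'c': 16}, y = 143

{'a': 32, 'c': 16}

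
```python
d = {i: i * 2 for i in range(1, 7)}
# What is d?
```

{1: 2, 2: 4, 3: 6, 4: 8, 5: 10, 6: 12}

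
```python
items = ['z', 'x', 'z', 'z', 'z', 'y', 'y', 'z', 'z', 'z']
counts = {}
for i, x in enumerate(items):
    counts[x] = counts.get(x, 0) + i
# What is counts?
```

Initial: counts = {}, items = ['z', 'x', 'z', 'z', 'z', 'y', 'y', 'z', 'z', 'z']
i=0, x='z': counts = {'z': 0}
i=1, x='x': counts = {'z': 0, 'x': 1}
i=2, x='z': counts = {'z': 2, 'x': 1}
i=3, x='z': counts = {'z': 5, 'x': 1}
i=4, x='z': counts = {'z': 9, 'x': 1}
i=5, x='y': counts = {'z': 9, 'x': 1, 'y': 5}
i=6, x='y': counts = {'z': 9, 'x': 1, 'y': 11}
i=7, x='z': counts = {'z': 16, 'x': 1, 'y': 11}
i=8, x='z': counts = {'z': 24, 'x': 1, 'y': 11}
i=9, x='z': counts = {'z': 33, 'x': 1, 'y': 11}

{'z': 33, 'x': 1, 'y': 11}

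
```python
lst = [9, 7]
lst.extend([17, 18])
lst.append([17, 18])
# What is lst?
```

After line 1: lst = [9, 7]
After line 2 (extend unpacks [17, 18]): lst = [9, 7, 17, 18]
After line 3 (append adds [17, 18] as single element): lst = [9, 7, 17, 18, [17, 18]]

[9, 7, 17, 18, [17, 18]]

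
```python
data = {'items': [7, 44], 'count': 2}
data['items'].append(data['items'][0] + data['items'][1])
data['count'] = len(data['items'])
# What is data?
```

After line 1: data = {'items': [7, 44], 'count': 2}
After line 2 (append 7 + 44 = 51): data = {'items': [7, 44, 51], 'count': 2}
After line 3 (count = len(items) = 3): data = {'items': [7, 44, 51], 'count': 3}

{'items': [7, 44, 51], 'count': 3}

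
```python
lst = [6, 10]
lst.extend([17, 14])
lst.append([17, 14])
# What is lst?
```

After line 1: lst = [6, 10]
After line 2 (extend unpacks [17, 14]): lst = [6, 10, 17, 14]
After line 3 (append adds [17, 14] as single element): lst = [6, 10, 17, 14, [17, 14]]

[6, 10, 17, 14, [17, 14]]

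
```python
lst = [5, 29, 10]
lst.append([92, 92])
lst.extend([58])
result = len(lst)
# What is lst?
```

After line 1: lst = [5, 29, 10]
After line 2 (append adds [92, 92] as single element): lst = [5, 29, 10, [92, 92]]
After line 3 (extend unpacks [58], adds 58): lst = [5, 29, 10, [92, 92], 58]
After line 4: result = len(lst) = 5

[5, 29, 10, [92, 92], 58]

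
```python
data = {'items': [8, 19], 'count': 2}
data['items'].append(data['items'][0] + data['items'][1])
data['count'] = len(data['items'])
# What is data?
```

After line 1: data = {'items': [8, 19], 'count': 2}
After line 2 (append 8 + 19 = 27): data = {'items': [8, 19, 27], 'count': 2}
After line 3 (count = len(items) = 3): data = {'items': [8, 19, 27], 'count': 3}

{'items': [8, 19, 27], 'count': 3}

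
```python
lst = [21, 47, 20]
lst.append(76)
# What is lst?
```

[21, 47, 20, 76]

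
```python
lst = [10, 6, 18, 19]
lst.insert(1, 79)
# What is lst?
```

[10, 79, 6, 18, 19]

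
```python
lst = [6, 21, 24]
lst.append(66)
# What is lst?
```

[6, 21, 24, 66]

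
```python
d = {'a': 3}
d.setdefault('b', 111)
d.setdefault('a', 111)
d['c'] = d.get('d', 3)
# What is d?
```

After line 1: d = {'a': 3}
After line 2 (setdefault adds 'b'=111): d = {'a': 3, 'b': 111}
After line 3 (setdefault 'a' no-op, already exists): d = {'a': 3, 'b': 111}
After line 4 (get('d', 3) returns default since 'd' not in d): d = {'a': 3, 'b': 111, 'c': 3}

{'a': 3, 'b': 111, 'c': 3}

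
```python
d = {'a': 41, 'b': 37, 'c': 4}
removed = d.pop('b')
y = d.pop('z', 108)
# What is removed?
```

After line 1: d = {'a': 41, 'b': 37, 'c': 4}
After line 2 (pop 'b' returns 37): d = {'a': 41, 'c': 4}, removed = 37
After line 3 (pop 'z' missing, returns default 108): d = {'a': 41, 'c': 4}, y = 108

37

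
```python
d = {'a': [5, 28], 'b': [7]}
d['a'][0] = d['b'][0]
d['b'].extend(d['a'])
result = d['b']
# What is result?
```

After line 1: d = {'a': [5, 28], 'b': [7]}
After line 2 (a[0] = b[0] = 7): d = {'a': [7, 28], 'b': [7]}
After line 3 (b.extend(a) appends [7, 28]): d = {'a': [7, 28], 'b': [7, 7, 28]}
After line 4: result = d['b'] = [7, 7, 28]

[7, 7, 28]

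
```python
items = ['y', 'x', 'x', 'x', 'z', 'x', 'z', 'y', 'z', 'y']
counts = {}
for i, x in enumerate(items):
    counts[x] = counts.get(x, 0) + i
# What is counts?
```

Initial: counts = {}, items = ['y', 'x', 'x', 'x', 'z', 'x', 'z', 'y', 'z', 'y']
i=0, x='y': counts = {'y': 0}
i=1, x='x': counts = {'y': 0, 'x': 1}
i=2, x='x': counts = {'y': 0, 'x': 3}
i=3, x='x': counts = {'y': 0, 'x': 6}
i=4, x='z': counts = {'y': 0, 'x': 6, 'z': 4}
i=5, x='x': counts = {'y': 0, 'x': 11, 'z': 4}
i=6, x='z': counts = {'y': 0, 'x': 11, 'z': 10}
i=7, x='y': counts = {'y': 7, 'x': 11, 'z': 10}
i=8, x='z': counts = {'y': 7, 'x': 11, 'z': 18}
i=9, x='y': counts = {'y': 16, 'x': 11, 'z': 18}

{'y': 16, 'x': 11, 'z': 18}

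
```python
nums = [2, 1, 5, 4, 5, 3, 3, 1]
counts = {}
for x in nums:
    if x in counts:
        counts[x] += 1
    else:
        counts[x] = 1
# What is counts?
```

Initial: counts = {}, nums = [2, 1, 5, 4, 5, 3, 3, 1]
See 2: counts = {2: 1}
See 1: counts = {2: 1, 1: 1}
See 5: counts = {2: 1, 1: 1, 5: 1}
See 4: counts = {2: 1, 1: 1, 5: 1, 4: 1}
See 5: counts = {2: 1, 1: 1, 5: 2, 4: 1}
See 3: counts = {2: 1, 1: 1, 5: 2, 4: 1, 3: 1}
See 3: counts = {2: 1, 1: 1, 5: 2, 4: 1, 3: 2}
See 1: counts = {2: 1, 1: 2, 5: 2, 4: 1, 3: 2}

{2: 1, 1: 2, 5: 2, 4: 1, 3: 2}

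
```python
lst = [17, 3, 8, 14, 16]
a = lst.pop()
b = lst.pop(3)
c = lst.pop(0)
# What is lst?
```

After line 1: lst = [17, 3, 8, 14, 16]
After line 2 (pop() -> a = 16): lst = [17, 3, 8, 14]
After line 3 (pop(3) -> b = 14): lst = [17, 3, 8]
After line 4 (pop(0) -> c = 17): lst = [3, 8]

[3, 8]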